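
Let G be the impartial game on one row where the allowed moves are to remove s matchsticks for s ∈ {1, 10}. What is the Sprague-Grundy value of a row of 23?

1

Build the Grundy sequence with g(k) = mex{g(k−s) : s ∈ {1, 10}, s ≤ k}:
k:     0  1  2  3  4  5  6  7  8  9 10 11 12 13 14 15 16 17 18 19 20 21 22 23
g(k):  0  1  0  1  0  1  0  1  0  1  2  0  1  0  1  0  1  0  1  0  1  2  0  1
So g(23) = 1.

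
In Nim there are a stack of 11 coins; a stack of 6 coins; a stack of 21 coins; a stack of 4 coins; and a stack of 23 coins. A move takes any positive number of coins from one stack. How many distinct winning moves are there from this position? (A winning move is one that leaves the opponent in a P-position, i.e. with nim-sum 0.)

1

Compute the nim-sum pairwise:
11 ⊕ 6 = 13
13 ⊕ 21 = 24
24 ⊕ 4 = 28
28 ⊕ 23 = 11
The overall nim-sum is X = 11. A stack of size p has a winning move iff p XOR X < p (reduce it to p XOR X).
  11: 11 XOR 11 = 0 < 11 — winning move (to 0).
  6: 6 XOR 11 = 13 ≥ 6 — no move.
  21: 21 XOR 11 = 30 ≥ 21 — no move.
  4: 4 XOR 11 = 15 ≥ 4 — no move.
  23: 23 XOR 11 = 28 ≥ 23 — no move.
That gives 1 winning move.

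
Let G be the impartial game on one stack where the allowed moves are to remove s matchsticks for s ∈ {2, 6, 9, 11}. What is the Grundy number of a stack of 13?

2

Build the Grundy sequence with g(k) = mex{g(k−s) : s ∈ {2, 6, 9, 11}, s ≤ k}:
g(0) = mex{} = 0
g(1) = mex{} = 0
g(2) = mex{0} = 1
g(3) = mex{0} = 1
g(4) = mex{1} = 0
g(5) = mex{1} = 0
g(6) = mex{0} = 1
g(7) = mex{0} = 1
g(8) = mex{1} = 0
g(9) = mex{0,1} = 2
g(10) = mex{0} = 1
g(11) = mex{0,1,2} = 3
g(12) = mex{0,1} = 2
g(13) = mex{0,1,3} = 2
So g(13) = 2.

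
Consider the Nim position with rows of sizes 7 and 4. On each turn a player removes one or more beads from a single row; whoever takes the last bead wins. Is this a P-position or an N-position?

N-position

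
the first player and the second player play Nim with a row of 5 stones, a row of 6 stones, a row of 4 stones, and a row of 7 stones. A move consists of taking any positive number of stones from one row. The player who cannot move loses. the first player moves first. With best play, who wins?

Nim-sum: 5 XOR 6 XOR 4 XOR 7 = 0.
The nim-sum is 0, so this is a P-position: the player to move is in a losing position under optimal play; the first player is about to move from it and so loses — the second player wins.

the second player wins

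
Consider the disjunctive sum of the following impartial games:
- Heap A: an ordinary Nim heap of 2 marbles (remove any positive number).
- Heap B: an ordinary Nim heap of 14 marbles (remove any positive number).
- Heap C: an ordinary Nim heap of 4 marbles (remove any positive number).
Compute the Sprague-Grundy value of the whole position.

8

Heap A is a plain Nim heap of size 2, so its Grundy value is 2.
Heap B is a plain Nim heap of size 14, so its Grundy value is 14.
Heap C is a plain Nim heap of size 4, so its Grundy value is 4.
By the Sprague-Grundy theorem, the Grundy value of a sum of independent games is the XOR of the component values.
Combined value = 2 ⊕ 14 ⊕ 4 = 8.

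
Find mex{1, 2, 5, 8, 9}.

0

0 is not in the set, so the mex is 0.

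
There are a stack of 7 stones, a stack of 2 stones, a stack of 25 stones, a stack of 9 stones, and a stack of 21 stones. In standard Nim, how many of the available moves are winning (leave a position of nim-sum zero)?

Compute the nim-sum pairwise:
7 XOR 2 = 5
5 XOR 25 = 28
28 XOR 9 = 21
21 XOR 21 = 0
The nim-sum is already 0, so every move leaves a nonzero nim-sum — there are no winning moves.

0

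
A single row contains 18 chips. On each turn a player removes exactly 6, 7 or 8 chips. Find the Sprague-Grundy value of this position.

0

Grundy values for subtraction set {6, 7, 8}:
k:     0  1  2  3  4  5  6  7  8  9 10 11 12 13 14 15 16 17 18
g(k):  0  0  0  0  0  0  1  1  1  1  1  1  2  2  0  0  0  0  0
So g(18) = 0.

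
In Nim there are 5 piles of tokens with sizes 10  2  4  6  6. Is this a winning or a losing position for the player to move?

Winning position

Compute the nim-sum pairwise:
10 XOR 2 = 8
8 XOR 4 = 12
12 XOR 6 = 10
10 XOR 6 = 12
The nim-sum is 12 ≠ 0, so this is an N-position: the player to move can win.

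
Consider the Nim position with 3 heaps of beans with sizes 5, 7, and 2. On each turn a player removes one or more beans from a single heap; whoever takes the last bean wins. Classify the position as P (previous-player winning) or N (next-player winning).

Compute the nim-sum pairwise:
5 ⊕ 7 = 2
2 ⊕ 2 = 0
The nim-sum is 0, so this is a P-position: the player to move is in a losing position under optimal play.

P-position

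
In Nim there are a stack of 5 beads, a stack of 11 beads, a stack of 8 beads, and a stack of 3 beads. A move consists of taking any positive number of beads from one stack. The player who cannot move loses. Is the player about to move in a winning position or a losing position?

Bitwise XOR of the heap sizes:
  0101  (5)
  1011  (11)
  1000  (8)
  0011  (3)
  ----
  0101  (5)
The nim-sum is 5 ≠ 0, so this is an N-position: the player to move can win.

Winning position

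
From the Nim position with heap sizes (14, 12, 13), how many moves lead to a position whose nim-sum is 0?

Nim-sum: 14 ^ 12 ^ 13 = 15.
The overall nim-sum is X = 15. A heap of size p has a winning move iff p XOR X < p (reduce it to p XOR X).
  14: 14 XOR 15 = 1 < 14 — winning move (to 1).
  12: 12 XOR 15 = 3 < 12 — winning move (to 3).
  13: 13 XOR 15 = 2 < 13 — winning move (to 2).
That gives 3 winning moves.

3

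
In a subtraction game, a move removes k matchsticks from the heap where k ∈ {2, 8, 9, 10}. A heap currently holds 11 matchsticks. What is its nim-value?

Build the Grundy sequence with g(k) = mex{g(k−s) : s ∈ {2, 8, 9, 10}, s ≤ k}:
k:     0  1  2  3  4  5  6  7  8  9 10 11
g(k):  0  0  1  1  0  0  1  1  2  2  3  3
So g(11) = 3.

3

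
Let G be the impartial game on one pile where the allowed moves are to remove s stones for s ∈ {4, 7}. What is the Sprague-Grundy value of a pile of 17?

Grundy values for subtraction set {4, 7}:
k:     0  1  2  3  4  5  6  7  8  9 10 11 12 13 14 15 16 17
g(k):  0  0  0  0  1  1  1  1  2  2  2  0  0  0  0  1  1  1
So g(17) = 1.

1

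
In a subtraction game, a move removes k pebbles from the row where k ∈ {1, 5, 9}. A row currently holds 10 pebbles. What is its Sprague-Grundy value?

Compute g(0), g(1), … for moves {1, 5, 9}:
k:     0  1  2  3  4  5  6  7  8  9 10
g(k):  0  1  0  1  0  1  0  1  0  1  0
So g(10) = 0.

0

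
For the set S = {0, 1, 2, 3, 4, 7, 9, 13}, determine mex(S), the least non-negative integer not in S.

The values 0, 1, 2, 3, 4 are all present; 5 is the first non-negative integer missing from the set.

5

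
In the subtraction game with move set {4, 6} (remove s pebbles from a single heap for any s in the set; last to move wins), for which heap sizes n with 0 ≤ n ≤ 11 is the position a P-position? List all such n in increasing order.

Compute g(0), g(1), … for moves {4, 6}:
k:     0  1  2  3  4  5  6  7  8  9 10 11
g(k):  0  0  0  0  1  1  1  1  2  2  0  0
The P-positions (g = 0) in 0..11 are 0, 1, 2, 3, 10, 11.

0, 1, 2, 3, 10, 11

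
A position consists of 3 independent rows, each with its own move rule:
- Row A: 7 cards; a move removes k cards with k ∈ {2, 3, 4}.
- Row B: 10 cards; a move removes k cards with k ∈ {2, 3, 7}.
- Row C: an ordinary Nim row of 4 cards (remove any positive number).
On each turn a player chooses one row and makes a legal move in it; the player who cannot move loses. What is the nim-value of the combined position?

Grundy values for row A (subtraction set {2, 3, 4}):
k:     0  1  2  3  4  5  6  7
g(k):  0  0  1  1  2  2  0  0
So g(7) = 0.
For row B, compute g(0), g(1), … with moves {2, 3, 7}:
k:     0  1  2  3  4  5  6  7  8  9 10
g(k):  0  0  1  1  2  0  0  1  1  2  0
So g(10) = 0.
Row C is a plain Nim row of size 4, so its Grundy value is 4.
The value of a disjunctive sum is the nim-sum of the parts.
Combined value = 0 ⊕ 0 ⊕ 4 = 4.

4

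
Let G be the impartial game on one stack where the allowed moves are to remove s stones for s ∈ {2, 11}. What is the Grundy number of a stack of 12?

2

Grundy values for subtraction set {2, 11}:
k:     0  1  2  3  4  5  6  7  8  9 10 11 12
g(k):  0  0  1  1  0  0  1  1  0  0  1  1  2
So g(12) = 2.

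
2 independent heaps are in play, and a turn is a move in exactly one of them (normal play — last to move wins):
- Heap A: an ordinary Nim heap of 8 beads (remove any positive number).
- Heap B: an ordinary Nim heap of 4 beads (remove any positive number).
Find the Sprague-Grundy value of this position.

12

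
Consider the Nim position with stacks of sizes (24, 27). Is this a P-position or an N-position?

N-position

Nim-sum: 24 XOR 27 = 3.
The nim-sum is 3 ≠ 0, so this is an N-position: the player to move can win.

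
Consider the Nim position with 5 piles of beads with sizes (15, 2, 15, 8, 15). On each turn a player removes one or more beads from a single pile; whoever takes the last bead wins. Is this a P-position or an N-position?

N-position

Nim-sum: 15 ⊕ 2 ⊕ 15 ⊕ 8 ⊕ 15 = 5.
The nim-sum is 5 ≠ 0, so this is an N-position: the player to move can win.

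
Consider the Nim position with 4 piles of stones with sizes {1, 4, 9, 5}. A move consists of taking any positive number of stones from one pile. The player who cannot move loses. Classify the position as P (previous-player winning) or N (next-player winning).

Compute the nim-sum pairwise:
1 ⊕ 4 = 5
5 ⊕ 9 = 12
12 ⊕ 5 = 9
The nim-sum is 9 ≠ 0, so this is an N-position: the player to move can win.

N-position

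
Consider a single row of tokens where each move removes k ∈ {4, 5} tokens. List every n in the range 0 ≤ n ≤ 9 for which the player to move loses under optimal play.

Build the Grundy sequence with g(k) = mex{g(k−s) : s ∈ {4, 5}, s ≤ k}:
k:     0  1  2  3  4  5  6  7  8  9
g(k):  0  0  0  0  1  1  1  1  2  0
The P-positions (g = 0) in 0..9 are 0, 1, 2, 3, 9.

0, 1, 2, 3, 9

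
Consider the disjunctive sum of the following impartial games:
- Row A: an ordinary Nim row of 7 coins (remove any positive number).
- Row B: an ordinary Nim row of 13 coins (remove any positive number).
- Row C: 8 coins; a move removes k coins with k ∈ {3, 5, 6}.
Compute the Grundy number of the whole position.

8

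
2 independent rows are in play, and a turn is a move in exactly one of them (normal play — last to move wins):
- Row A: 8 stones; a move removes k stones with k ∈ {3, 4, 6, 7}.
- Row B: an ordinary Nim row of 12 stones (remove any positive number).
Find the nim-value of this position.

14

Build the Grundy sequence for row A with g(k) = mex{g(k−s) : s ∈ {3, 4, 6, 7}, s ≤ k}:
k:     0  1  2  3  4  5  6  7  8
g(k):  0  0  0  1  1  1  2  2  2
So g(8) = 2.
Row B is a plain Nim row of size 12, so its Grundy value is 12.
By the Sprague-Grundy theorem, the Grundy value of a sum of independent games is the XOR of the component values.
Combined value = 2 XOR 12 = 14.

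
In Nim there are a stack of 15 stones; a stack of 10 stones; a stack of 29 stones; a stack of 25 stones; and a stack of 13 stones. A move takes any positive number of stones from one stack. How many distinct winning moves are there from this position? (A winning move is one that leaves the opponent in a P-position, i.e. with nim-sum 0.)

Compute the nim-sum pairwise:
15 XOR 10 = 5
5 XOR 29 = 24
24 XOR 25 = 1
1 XOR 13 = 12
The overall nim-sum is X = 12. A stack of size p has a winning move iff p XOR X < p (reduce it to p XOR X).
  15: 15 XOR 12 = 3 < 15 — winning move (to 3).
  10: 10 XOR 12 = 6 < 10 — winning move (to 6).
  29: 29 XOR 12 = 17 < 29 — winning move (to 17).
  25: 25 XOR 12 = 21 < 25 — winning move (to 21).
  13: 13 XOR 12 = 1 < 13 — winning move (to 1).
That gives 5 winning moves.

5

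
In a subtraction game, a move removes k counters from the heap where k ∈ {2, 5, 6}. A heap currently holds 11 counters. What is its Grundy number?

0

Build the Grundy sequence with g(k) = mex{g(k−s) : s ∈ {2, 5, 6}, s ≤ k}:
g(0) = mex{} = 0
g(1) = mex{} = 0
g(2) = mex{0} = 1
g(3) = mex{0} = 1
g(4) = mex{1} = 0
g(5) = mex{0,1} = 2
g(6) = mex{0} = 1
g(7) = mex{0,1,2} = 3
g(8) = mex{1} = 0
g(9) = mex{0,1,3} = 2
g(10) = mex{0,2} = 1
g(11) = mex{1,2} = 0
So g(11) = 0.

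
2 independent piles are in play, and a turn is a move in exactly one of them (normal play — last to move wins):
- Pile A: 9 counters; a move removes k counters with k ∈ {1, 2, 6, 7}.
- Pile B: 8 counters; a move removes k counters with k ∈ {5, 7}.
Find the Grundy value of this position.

0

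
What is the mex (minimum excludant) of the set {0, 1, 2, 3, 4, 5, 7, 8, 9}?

The values 0, 1, 2, 3, 4, 5 are all present; 6 is the first non-negative integer missing from the set.

6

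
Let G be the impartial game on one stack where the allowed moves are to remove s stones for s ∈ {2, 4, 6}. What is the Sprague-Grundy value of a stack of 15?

Build the Grundy sequence with g(k) = mex{g(k−s) : s ∈ {2, 4, 6}, s ≤ k}:
k:     0  1  2  3  4  5  6  7  8  9 10 11 12 13 14 15
g(k):  0  0  1  1  2  2  3  3  0  0  1  1  2  2  3  3
So g(15) = 3.

3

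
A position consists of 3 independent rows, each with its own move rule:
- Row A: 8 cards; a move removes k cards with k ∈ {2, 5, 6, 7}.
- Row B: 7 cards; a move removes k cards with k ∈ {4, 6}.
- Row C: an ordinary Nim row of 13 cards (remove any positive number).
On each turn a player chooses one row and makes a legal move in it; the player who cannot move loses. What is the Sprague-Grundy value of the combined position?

Build the Grundy sequence for row A with g(k) = mex{g(k−s) : s ∈ {2, 5, 6, 7}, s ≤ k}:
g(0) = mex{} = 0
g(1) = mex{} = 0
g(2) = mex{0} = 1
g(3) = mex{0} = 1
g(4) = mex{1} = 0
g(5) = mex{0,1} = 2
g(6) = mex{0} = 1
g(7) = mex{0,1,2} = 3
g(8) = mex{0,1} = 2
So g(8) = 2.
For row B, compute g(0), g(1), … with moves {4, 6}:
k:     0  1  2  3  4  5  6  7
g(k):  0  0  0  0  1  1  1  1
So g(7) = 1.
Row C is a plain Nim row of size 13, so its Grundy value is 13.
The value of a disjunctive sum is the nim-sum of the parts.
Combined value = 2 ⊕ 1 ⊕ 13 = 14.

14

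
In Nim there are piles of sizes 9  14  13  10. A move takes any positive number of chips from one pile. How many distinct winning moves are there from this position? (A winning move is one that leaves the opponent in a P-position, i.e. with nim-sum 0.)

0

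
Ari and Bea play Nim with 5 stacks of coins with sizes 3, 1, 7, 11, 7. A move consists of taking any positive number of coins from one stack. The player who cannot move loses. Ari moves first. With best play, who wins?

In binary:
  0011  (3)
  0001  (1)
  0111  (7)
  1011  (11)
  0111  (7)
  ----
  1001  (9)
The nim-sum is 9 ≠ 0, so this is an N-position: the player to move can win; Ari has a winning move.

Ari wins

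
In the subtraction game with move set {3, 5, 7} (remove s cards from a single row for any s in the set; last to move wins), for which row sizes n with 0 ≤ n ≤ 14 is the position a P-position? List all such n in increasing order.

0, 1, 2, 10, 11, 12

Compute g(0), g(1), … for moves {3, 5, 7}:
k:     0  1  2  3  4  5  6  7  8  9 10 11 12 13 14
g(k):  0  0  0  1  1  1  2  2  2  3  0  0  0  1  1
The P-positions (g = 0) in 0..14 are 0, 1, 2, 10, 11, 12.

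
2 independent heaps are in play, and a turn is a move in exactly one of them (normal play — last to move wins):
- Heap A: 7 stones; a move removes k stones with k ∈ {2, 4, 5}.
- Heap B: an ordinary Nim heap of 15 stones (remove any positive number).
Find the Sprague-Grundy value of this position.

15

Build the Grundy sequence for heap A with g(k) = mex{g(k−s) : s ∈ {2, 4, 5}, s ≤ k}:
k:     0  1  2  3  4  5  6  7
g(k):  0  0  1  1  2  2  3  0
So g(7) = 0.
Heap B is a plain Nim heap of size 15, so its Grundy value is 15.
The value of a disjunctive sum is the nim-sum of the parts.
Combined value = 0 ⊕ 15 = 15.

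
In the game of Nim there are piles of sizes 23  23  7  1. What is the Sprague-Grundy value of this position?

Write each in binary and XOR column by column:
  10111  (23)
  10111  (23)
  00111  (7)
  00001  (1)
  -----
  00110  (6)

6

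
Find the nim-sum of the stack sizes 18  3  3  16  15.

Compute the nim-sum pairwise:
18 XOR 3 = 17
17 XOR 3 = 18
18 XOR 16 = 2
2 XOR 15 = 13

13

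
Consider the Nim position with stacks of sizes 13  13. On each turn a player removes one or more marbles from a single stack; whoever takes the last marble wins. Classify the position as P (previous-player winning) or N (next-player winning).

Compute the nim-sum pairwise:
13 ⊕ 13 = 0
The nim-sum is 0, so this is a P-position: the player to move is in a losing position under optimal play.

P-position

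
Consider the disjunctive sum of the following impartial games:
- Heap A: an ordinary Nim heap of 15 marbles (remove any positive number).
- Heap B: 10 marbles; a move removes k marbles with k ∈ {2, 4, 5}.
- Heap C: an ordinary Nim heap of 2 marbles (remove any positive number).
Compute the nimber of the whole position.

12

Heap A is a plain Nim heap of size 15, so its Grundy value is 15.
Build the Grundy sequence for heap B with g(k) = mex{g(k−s) : s ∈ {2, 4, 5}, s ≤ k}:
g(0) = mex{} = 0
g(1) = mex{} = 0
g(2) = mex{0} = 1
g(3) = mex{0} = 1
g(4) = mex{0,1} = 2
g(5) = mex{0,1} = 2
g(6) = mex{0,1,2} = 3
g(7) = mex{1,2} = 0
g(8) = mex{1,2,3} = 0
g(9) = mex{0,2} = 1
g(10) = mex{0,2,3} = 1
So g(10) = 1.
Heap C is a plain Nim heap of size 2, so its Grundy value is 2.
The value of a disjunctive sum is the nim-sum of the parts.
Combined value = 15 XOR 1 XOR 2 = 12.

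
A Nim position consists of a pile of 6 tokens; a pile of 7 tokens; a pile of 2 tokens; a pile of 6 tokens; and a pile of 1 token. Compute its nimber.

Bitwise XOR of the heap sizes:
  110  (6)
  111  (7)
  010  (2)
  110  (6)
  001  (1)
  ---
  100  (4)

4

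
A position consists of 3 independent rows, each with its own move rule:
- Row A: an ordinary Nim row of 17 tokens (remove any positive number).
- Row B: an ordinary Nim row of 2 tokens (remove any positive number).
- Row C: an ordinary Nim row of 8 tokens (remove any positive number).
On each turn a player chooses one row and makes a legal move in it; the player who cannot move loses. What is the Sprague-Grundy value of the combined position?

27

Row A is a plain Nim row of size 17, so its Grundy value is 17.
Row B is a plain Nim row of size 2, so its Grundy value is 2.
Row C is a plain Nim row of size 8, so its Grundy value is 8.
By the Sprague-Grundy theorem, the Grundy value of a sum of independent games is the XOR of the component values.
Combined value = 17 ⊕ 2 ⊕ 8 = 27.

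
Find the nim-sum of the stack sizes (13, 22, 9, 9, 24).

3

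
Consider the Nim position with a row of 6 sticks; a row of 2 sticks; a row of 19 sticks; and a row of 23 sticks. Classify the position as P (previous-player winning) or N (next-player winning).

P-position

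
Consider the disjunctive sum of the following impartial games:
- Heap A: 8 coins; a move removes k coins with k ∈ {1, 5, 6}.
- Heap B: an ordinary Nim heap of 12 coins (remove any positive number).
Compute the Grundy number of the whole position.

Grundy values for heap A (subtraction set {1, 5, 6}):
k:     0  1  2  3  4  5  6  7  8
g(k):  0  1  0  1  0  1  2  3  2
So g(8) = 2.
Heap B is a plain Nim heap of size 12, so its Grundy value is 12.
The value of a disjunctive sum is the nim-sum of the parts.
Combined value = 2 ⊕ 12 = 14.

14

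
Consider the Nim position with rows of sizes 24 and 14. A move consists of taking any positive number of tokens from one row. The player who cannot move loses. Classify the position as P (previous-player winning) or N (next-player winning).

N-position

Compute the nim-sum pairwise:
24 ⊕ 14 = 22
The nim-sum is 22 ≠ 0, so this is an N-position: the player to move can win.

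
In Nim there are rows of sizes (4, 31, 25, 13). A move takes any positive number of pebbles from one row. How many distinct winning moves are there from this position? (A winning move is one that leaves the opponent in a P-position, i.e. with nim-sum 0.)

3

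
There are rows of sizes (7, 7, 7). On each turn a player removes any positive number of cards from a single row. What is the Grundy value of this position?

7

Compute the nim-sum pairwise:
7 XOR 7 = 0
0 XOR 7 = 7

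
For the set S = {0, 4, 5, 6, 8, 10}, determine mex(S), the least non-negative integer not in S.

1

0 is in the set but 1 is not, so the mex is 1.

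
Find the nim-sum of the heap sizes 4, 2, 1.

7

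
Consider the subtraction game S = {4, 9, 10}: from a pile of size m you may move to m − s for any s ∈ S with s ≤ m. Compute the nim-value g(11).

2

Grundy values for subtraction set {4, 9, 10}:
g(0) = mex{} = 0
g(1) = mex{} = 0
g(2) = mex{} = 0
g(3) = mex{} = 0
g(4) = mex{0} = 1
g(5) = mex{0} = 1
g(6) = mex{0} = 1
g(7) = mex{0} = 1
g(8) = mex{1} = 0
g(9) = mex{0,1} = 2
g(10) = mex{0,1} = 2
g(11) = mex{0,1} = 2
So g(11) = 2.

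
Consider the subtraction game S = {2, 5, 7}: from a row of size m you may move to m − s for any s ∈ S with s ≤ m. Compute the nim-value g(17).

2

Build the Grundy sequence with g(k) = mex{g(k−s) : s ∈ {2, 5, 7}, s ≤ k}:
k:     0  1  2  3  4  5  6  7  8  9 10 11 12 13 14 15 16 17
g(k):  0  0  1  1  0  2  1  3  2  2  0  3  1  0  0  1  1  2
So g(17) = 2.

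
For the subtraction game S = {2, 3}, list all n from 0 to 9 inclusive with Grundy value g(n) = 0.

0, 1, 5, 6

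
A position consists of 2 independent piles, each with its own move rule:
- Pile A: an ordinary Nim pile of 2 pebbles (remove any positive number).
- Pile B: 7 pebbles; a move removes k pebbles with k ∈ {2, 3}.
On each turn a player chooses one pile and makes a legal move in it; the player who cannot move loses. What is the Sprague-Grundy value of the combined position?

3

Pile A is a plain Nim pile of size 2, so its Grundy value is 2.
For pile B, compute g(0), g(1), … with moves {2, 3}:
g(0) = mex{} = 0
g(1) = mex{} = 0
g(2) = mex{0} = 1
g(3) = mex{0} = 1
g(4) = mex{0,1} = 2
g(5) = mex{1} = 0
g(6) = mex{1,2} = 0
g(7) = mex{0,2} = 1
So g(7) = 1.
The value of a disjunctive sum is the nim-sum of the parts.
Combined value = 2 XOR 1 = 3.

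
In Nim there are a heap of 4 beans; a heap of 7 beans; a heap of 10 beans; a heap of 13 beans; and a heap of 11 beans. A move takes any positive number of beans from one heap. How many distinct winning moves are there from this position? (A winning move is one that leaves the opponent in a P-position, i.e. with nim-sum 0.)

Nim-sum: 4 ^ 7 ^ 10 ^ 13 ^ 11 = 15.
The overall nim-sum is X = 15. A heap of size p has a winning move iff p XOR X < p (reduce it to p XOR X).
  4: 4 XOR 15 = 11 ≥ 4 — no move.
  7: 7 XOR 15 = 8 ≥ 7 — no move.
  10: 10 XOR 15 = 5 < 10 — winning move (to 5).
  13: 13 XOR 15 = 2 < 13 — winning move (to 2).
  11: 11 XOR 15 = 4 < 11 — winning move (to 4).
That gives 3 winning moves.

3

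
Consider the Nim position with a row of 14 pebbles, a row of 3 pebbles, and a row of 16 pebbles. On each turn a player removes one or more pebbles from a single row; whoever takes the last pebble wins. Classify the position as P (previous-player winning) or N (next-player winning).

N-position

Compute the nim-sum pairwise:
14 ⊕ 3 = 13
13 ⊕ 16 = 29
The nim-sum is 29 ≠ 0, so this is an N-position: the player to move can win.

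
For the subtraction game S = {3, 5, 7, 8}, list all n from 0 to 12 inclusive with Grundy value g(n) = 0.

0, 1, 2, 11, 12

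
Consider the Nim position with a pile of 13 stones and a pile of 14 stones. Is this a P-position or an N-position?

N-position

In binary:
  1101  (13)
  1110  (14)
  ----
  0011  (3)
The nim-sum is 3 ≠ 0, so this is an N-position: the player to move can win.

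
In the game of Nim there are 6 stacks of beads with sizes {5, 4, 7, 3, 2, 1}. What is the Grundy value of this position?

In binary:
  101  (5)
  100  (4)
  111  (7)
  011  (3)
  010  (2)
  001  (1)
  ---
  110  (6)

6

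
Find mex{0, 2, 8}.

0 is in the set but 1 is not, so the mex is 1.

1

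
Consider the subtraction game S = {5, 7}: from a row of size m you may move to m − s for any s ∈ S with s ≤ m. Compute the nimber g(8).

1

Compute g(0), g(1), … for moves {5, 7}:
g(0) = mex{} = 0
g(1) = mex{} = 0
g(2) = mex{} = 0
g(3) = mex{} = 0
g(4) = mex{} = 0
g(5) = mex{0} = 1
g(6) = mex{0} = 1
g(7) = mex{0} = 1
g(8) = mex{0} = 1
So g(8) = 1.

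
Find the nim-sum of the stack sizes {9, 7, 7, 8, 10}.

11

In binary:
  1001  (9)
  0111  (7)
  0111  (7)
  1000  (8)
  1010  (10)
  ----
  1011  (11)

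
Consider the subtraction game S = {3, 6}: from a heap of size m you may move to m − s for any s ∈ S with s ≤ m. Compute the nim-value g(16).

Compute g(0), g(1), … for moves {3, 6}:
k:     0  1  2  3  4  5  6  7  8  9 10 11 12 13 14 15 16
g(k):  0  0  0  1  1  1  2  2  2  0  0  0  1  1  1  2  2
So g(16) = 2.

2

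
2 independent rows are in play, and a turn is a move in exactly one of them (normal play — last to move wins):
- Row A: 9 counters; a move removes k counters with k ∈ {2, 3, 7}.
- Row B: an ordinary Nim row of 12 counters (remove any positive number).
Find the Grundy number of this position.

14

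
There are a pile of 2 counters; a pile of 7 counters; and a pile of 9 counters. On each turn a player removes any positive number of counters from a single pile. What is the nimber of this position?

Write each in binary and XOR column by column:
  0010  (2)
  0111  (7)
  1001  (9)
  ----
  1100  (12)

12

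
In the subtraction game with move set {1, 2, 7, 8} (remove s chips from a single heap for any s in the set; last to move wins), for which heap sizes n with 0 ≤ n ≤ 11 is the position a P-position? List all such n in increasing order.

Compute g(0), g(1), … for moves {1, 2, 7, 8}:
g(0) = mex{} = 0
g(1) = mex{0} = 1
g(2) = mex{0,1} = 2
g(3) = mex{1,2} = 0
g(4) = mex{0,2} = 1
g(5) = mex{0,1} = 2
g(6) = mex{1,2} = 0
g(7) = mex{0,2} = 1
g(8) = mex{0,1} = 2
g(9) = mex{1,2} = 0
g(10) = mex{0,2} = 1
g(11) = mex{0,1} = 2
The P-positions (g = 0) in 0..11 are 0, 3, 6, 9.

0, 3, 6, 9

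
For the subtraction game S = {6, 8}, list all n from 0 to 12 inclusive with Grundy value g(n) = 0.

0, 1, 2, 3, 4, 5

Build the Grundy sequence with g(k) = mex{g(k−s) : s ∈ {6, 8}, s ≤ k}:
k:     0  1  2  3  4  5  6  7  8  9 10 11 12
g(k):  0  0  0  0  0  0  1  1  1  1  1  1  2
The P-positions (g = 0) in 0..12 are 0, 1, 2, 3, 4, 5.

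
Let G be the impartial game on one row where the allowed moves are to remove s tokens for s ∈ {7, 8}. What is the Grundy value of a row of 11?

Compute g(0), g(1), … for moves {7, 8}:
k:     0  1  2  3  4  5  6  7  8  9 10 11
g(k):  0  0  0  0  0  0  0  1  1  1  1  1
So g(11) = 1.

1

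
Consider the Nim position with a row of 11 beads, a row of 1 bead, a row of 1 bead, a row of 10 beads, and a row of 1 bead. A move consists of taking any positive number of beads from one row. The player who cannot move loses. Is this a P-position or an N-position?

Compute the nim-sum pairwise:
11 ^ 1 = 10
10 ^ 1 = 11
11 ^ 10 = 1
1 ^ 1 = 0
The nim-sum is 0, so this is a P-position: the player to move is in a losing position under optimal play.

P-position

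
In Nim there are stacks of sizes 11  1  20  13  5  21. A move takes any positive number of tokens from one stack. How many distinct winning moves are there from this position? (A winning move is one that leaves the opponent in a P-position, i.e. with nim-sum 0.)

Write each in binary and XOR column by column:
  01011  (11)
  00001  (1)
  10100  (20)
  01101  (13)
  00101  (5)
  10101  (21)
  -----
  00011  (3)
The overall nim-sum is X = 3. A stack of size p has a winning move iff p XOR X < p (reduce it to p XOR X).
  11: 11 XOR 3 = 8 < 11 — winning move (to 8).
  1: 1 XOR 3 = 2 ≥ 1 — no move.
  20: 20 XOR 3 = 23 ≥ 20 — no move.
  13: 13 XOR 3 = 14 ≥ 13 — no move.
  5: 5 XOR 3 = 6 ≥ 5 — no move.
  21: 21 XOR 3 = 22 ≥ 21 — no move.
That gives 1 winning move.

1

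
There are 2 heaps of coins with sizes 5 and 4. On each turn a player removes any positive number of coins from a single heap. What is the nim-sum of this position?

1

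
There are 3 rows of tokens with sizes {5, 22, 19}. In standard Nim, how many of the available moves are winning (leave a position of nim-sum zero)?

0

Compute the nim-sum pairwise:
5 ^ 22 = 19
19 ^ 19 = 0
The nim-sum is already 0, so every move leaves a nonzero nim-sum — there are no winning moves.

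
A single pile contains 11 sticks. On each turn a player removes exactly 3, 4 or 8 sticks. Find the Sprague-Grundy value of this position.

3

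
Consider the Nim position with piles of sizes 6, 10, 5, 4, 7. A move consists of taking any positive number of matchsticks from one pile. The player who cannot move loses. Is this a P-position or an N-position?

Nim-sum: 6 ^ 10 ^ 5 ^ 4 ^ 7 = 10.
The nim-sum is 10 ≠ 0, so this is an N-position: the player to move can win.

N-position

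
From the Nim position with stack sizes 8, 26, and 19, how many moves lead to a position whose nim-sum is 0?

1

Compute the nim-sum pairwise:
8 XOR 26 = 18
18 XOR 19 = 1
The overall nim-sum is X = 1. A stack of size p has a winning move iff p XOR X < p (reduce it to p XOR X).
  8: 8 XOR 1 = 9 ≥ 8 — no move.
  26: 26 XOR 1 = 27 ≥ 26 — no move.
  19: 19 XOR 1 = 18 < 19 — winning move (to 18).
That gives 1 winning move.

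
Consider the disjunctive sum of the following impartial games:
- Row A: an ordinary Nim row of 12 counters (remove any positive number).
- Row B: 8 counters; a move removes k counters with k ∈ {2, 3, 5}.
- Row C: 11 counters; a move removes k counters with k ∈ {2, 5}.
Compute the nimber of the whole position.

12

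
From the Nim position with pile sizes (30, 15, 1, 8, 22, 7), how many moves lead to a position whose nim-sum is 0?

3

Compute the nim-sum pairwise:
30 ^ 15 = 17
17 ^ 1 = 16
16 ^ 8 = 24
24 ^ 22 = 14
14 ^ 7 = 9
The overall nim-sum is X = 9. A pile of size p has a winning move iff p XOR X < p (reduce it to p XOR X).
  30: 30 XOR 9 = 23 < 30 — winning move (to 23).
  15: 15 XOR 9 = 6 < 15 — winning move (to 6).
  1: 1 XOR 9 = 8 ≥ 1 — no move.
  8: 8 XOR 9 = 1 < 8 — winning move (to 1).
  22: 22 XOR 9 = 31 ≥ 22 — no move.
  7: 7 XOR 9 = 14 ≥ 7 — no move.
That gives 3 winning moves.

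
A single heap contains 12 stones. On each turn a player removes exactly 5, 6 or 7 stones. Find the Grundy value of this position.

0

Build the Grundy sequence with g(k) = mex{g(k−s) : s ∈ {5, 6, 7}, s ≤ k}:
g(0) = mex{} = 0
g(1) = mex{} = 0
g(2) = mex{} = 0
g(3) = mex{} = 0
g(4) = mex{} = 0
g(5) = mex{0} = 1
g(6) = mex{0} = 1
g(7) = mex{0} = 1
g(8) = mex{0} = 1
g(9) = mex{0} = 1
g(10) = mex{0,1} = 2
g(11) = mex{0,1} = 2
g(12) = mex{1} = 0
So g(12) = 0.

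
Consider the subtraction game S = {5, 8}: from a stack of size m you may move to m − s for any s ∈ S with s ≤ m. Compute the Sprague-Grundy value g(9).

Grundy values for subtraction set {5, 8}:
g(0) = mex{} = 0
g(1) = mex{} = 0
g(2) = mex{} = 0
g(3) = mex{} = 0
g(4) = mex{} = 0
g(5) = mex{0} = 1
g(6) = mex{0} = 1
g(7) = mex{0} = 1
g(8) = mex{0} = 1
g(9) = mex{0} = 1
So g(9) = 1.

1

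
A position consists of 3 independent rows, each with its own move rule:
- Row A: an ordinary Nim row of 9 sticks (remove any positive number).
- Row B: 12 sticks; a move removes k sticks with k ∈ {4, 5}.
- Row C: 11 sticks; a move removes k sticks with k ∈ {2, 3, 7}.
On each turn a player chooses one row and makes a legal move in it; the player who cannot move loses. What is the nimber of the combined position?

9

Row A is a plain Nim row of size 9, so its Grundy value is 9.
Grundy values for row B (subtraction set {4, 5}):
g(0) = mex{} = 0
g(1) = mex{} = 0
g(2) = mex{} = 0
g(3) = mex{} = 0
g(4) = mex{0} = 1
g(5) = mex{0} = 1
g(6) = mex{0} = 1
g(7) = mex{0} = 1
g(8) = mex{0,1} = 2
g(9) = mex{1} = 0
g(10) = mex{1} = 0
g(11) = mex{1} = 0
g(12) = mex{1,2} = 0
So g(12) = 0.
Grundy values for row C (subtraction set {2, 3, 7}):
k:     0  1  2  3  4  5  6  7  8  9 10 11
g(k):  0  0  1  1  2  0  0  1  1  2  0  0
So g(11) = 0.
By the Sprague-Grundy theorem, the Grundy value of a sum of independent games is the XOR of the component values.
Combined value = 9 XOR 0 XOR 0 = 9.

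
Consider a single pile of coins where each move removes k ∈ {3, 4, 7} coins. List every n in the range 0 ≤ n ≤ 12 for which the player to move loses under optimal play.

0, 1, 2, 10, 11, 12

Compute g(0), g(1), … for moves {3, 4, 7}:
k:     0  1  2  3  4  5  6  7  8  9 10 11 12
g(k):  0  0  0  1  1  1  2  2  2  3  0  0  0
The P-positions (g = 0) in 0..12 are 0, 1, 2, 10, 11, 12.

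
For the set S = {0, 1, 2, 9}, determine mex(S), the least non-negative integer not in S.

3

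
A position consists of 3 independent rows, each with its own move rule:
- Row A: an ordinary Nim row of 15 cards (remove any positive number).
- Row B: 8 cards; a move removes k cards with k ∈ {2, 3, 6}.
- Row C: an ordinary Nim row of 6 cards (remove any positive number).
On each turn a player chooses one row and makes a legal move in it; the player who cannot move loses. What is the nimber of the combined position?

Row A is a plain Nim row of size 15, so its Grundy value is 15.
For row B, compute g(0), g(1), … with moves {2, 3, 6}:
g(0) = mex{} = 0
g(1) = mex{} = 0
g(2) = mex{0} = 1
g(3) = mex{0} = 1
g(4) = mex{0,1} = 2
g(5) = mex{1} = 0
g(6) = mex{0,1,2} = 3
g(7) = mex{0,2} = 1
g(8) = mex{0,1,3} = 2
So g(8) = 2.
Row C is a plain Nim row of size 6, so its Grundy value is 6.
By the Sprague-Grundy theorem, the Grundy value of a sum of independent games is the XOR of the component values.
Combined value = 15 ⊕ 2 ⊕ 6 = 11.

11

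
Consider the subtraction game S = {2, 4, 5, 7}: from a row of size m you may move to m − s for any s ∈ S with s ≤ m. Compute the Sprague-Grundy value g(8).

4

Compute g(0), g(1), … for moves {2, 4, 5, 7}:
g(0) = mex{} = 0
g(1) = mex{} = 0
g(2) = mex{0} = 1
g(3) = mex{0} = 1
g(4) = mex{0,1} = 2
g(5) = mex{0,1} = 2
g(6) = mex{0,1,2} = 3
g(7) = mex{0,1,2} = 3
g(8) = mex{0,1,2,3} = 4
So g(8) = 4.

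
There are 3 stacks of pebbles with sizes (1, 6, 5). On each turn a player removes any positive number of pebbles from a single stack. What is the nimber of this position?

Compute the nim-sum pairwise:
1 XOR 6 = 7
7 XOR 5 = 2

2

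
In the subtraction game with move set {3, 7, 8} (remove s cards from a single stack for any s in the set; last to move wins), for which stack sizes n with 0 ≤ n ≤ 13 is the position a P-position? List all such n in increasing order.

Build the Grundy sequence with g(k) = mex{g(k−s) : s ∈ {3, 7, 8}, s ≤ k}:
g(0) = mex{} = 0
g(1) = mex{} = 0
g(2) = mex{} = 0
g(3) = mex{0} = 1
g(4) = mex{0} = 1
g(5) = mex{0} = 1
g(6) = mex{1} = 0
g(7) = mex{0,1} = 2
g(8) = mex{0,1} = 2
g(9) = mex{0} = 1
g(10) = mex{0,1,2} = 3
g(11) = mex{1,2} = 0
g(12) = mex{1} = 0
g(13) = mex{0,1,3} = 2
The P-positions (g = 0) in 0..13 are 0, 1, 2, 6, 11, 12.

0, 1, 2, 6, 11, 12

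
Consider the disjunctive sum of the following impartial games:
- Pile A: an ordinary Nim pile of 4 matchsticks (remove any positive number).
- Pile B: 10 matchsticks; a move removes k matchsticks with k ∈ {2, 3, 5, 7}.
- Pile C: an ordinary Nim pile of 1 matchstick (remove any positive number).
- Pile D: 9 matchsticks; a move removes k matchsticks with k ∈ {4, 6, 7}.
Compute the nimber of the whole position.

Pile A is a plain Nim pile of size 4, so its Grundy value is 4.
Grundy values for pile B (subtraction set {2, 3, 5, 7}):
k:     0  1  2  3  4  5  6  7  8  9 10
g(k):  0  0  1  1  2  2  3  3  4  0  0
So g(10) = 0.
Pile C is a plain Nim pile of size 1, so its Grundy value is 1.
Build the Grundy sequence for pile D with g(k) = mex{g(k−s) : s ∈ {4, 6, 7}, s ≤ k}:
k:     0  1  2  3  4  5  6  7  8  9
g(k):  0  0  0  0  1  1  1  1  2  2
So g(9) = 2.
By the Sprague-Grundy theorem, the Grundy value of a sum of independent games is the XOR of the component values.
Combined value = 4 XOR 0 XOR 1 XOR 2 = 7.

7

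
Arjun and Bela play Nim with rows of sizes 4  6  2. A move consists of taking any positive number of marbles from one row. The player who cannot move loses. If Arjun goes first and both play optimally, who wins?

Bela wins

Nim-sum: 4 ^ 6 ^ 2 = 0.
The nim-sum is 0, so this is a P-position: the player to move is in a losing position under optimal play; Arjun is about to move from it and so loses — Bela wins.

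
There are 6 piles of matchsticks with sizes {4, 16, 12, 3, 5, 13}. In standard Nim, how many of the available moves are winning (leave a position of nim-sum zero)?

1

Compute the nim-sum pairwise:
4 ^ 16 = 20
20 ^ 12 = 24
24 ^ 3 = 27
27 ^ 5 = 30
30 ^ 13 = 19
The overall nim-sum is X = 19. A pile of size p has a winning move iff p XOR X < p (reduce it to p XOR X).
  4: 4 XOR 19 = 23 ≥ 4 — no move.
  16: 16 XOR 19 = 3 < 16 — winning move (to 3).
  12: 12 XOR 19 = 31 ≥ 12 — no move.
  3: 3 XOR 19 = 16 ≥ 3 — no move.
  5: 5 XOR 19 = 22 ≥ 5 — no move.
  13: 13 XOR 19 = 30 ≥ 13 — no move.
That gives 1 winning move.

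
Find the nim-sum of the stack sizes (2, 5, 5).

2

Write each in binary and XOR column by column:
  010  (2)
  101  (5)
  101  (5)
  ---
  010  (2)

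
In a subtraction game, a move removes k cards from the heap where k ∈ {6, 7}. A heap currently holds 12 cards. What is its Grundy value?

2

Compute g(0), g(1), … for moves {6, 7}:
g(0) = mex{} = 0
g(1) = mex{} = 0
g(2) = mex{} = 0
g(3) = mex{} = 0
g(4) = mex{} = 0
g(5) = mex{} = 0
g(6) = mex{0} = 1
g(7) = mex{0} = 1
g(8) = mex{0} = 1
g(9) = mex{0} = 1
g(10) = mex{0} = 1
g(11) = mex{0} = 1
g(12) = mex{0,1} = 2
So g(12) = 2.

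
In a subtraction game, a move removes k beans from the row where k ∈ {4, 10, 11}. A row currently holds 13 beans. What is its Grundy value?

1

Grundy values for subtraction set {4, 10, 11}:
k:     0  1  2  3  4  5  6  7  8  9 10 11 12 13
g(k):  0  0  0  0  1  1  1  1  0  0  2  2  1  1
So g(13) = 1.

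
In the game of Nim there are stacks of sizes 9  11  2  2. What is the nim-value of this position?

Compute the nim-sum pairwise:
9 ⊕ 11 = 2
2 ⊕ 2 = 0
0 ⊕ 2 = 2

2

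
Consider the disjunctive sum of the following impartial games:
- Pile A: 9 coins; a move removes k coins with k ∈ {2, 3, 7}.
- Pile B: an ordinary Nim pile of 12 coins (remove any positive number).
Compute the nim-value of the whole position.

14

Grundy values for pile A (subtraction set {2, 3, 7}):
k:     0  1  2  3  4  5  6  7  8  9
g(k):  0  0  1  1  2  0  0  1  1  2
So g(9) = 2.
Pile B is a plain Nim pile of size 12, so its Grundy value is 12.
The value of a disjunctive sum is the nim-sum of the parts.
Combined value = 2 XOR 12 = 14.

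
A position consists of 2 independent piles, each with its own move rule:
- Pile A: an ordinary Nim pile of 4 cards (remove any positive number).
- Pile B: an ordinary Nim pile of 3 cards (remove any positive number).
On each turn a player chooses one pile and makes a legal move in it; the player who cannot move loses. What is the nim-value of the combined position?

7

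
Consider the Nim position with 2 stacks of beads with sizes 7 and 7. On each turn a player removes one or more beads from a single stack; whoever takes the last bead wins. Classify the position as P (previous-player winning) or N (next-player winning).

P-position

Compute the nim-sum pairwise:
7 ^ 7 = 0
The nim-sum is 0, so this is a P-position: the player to move is in a losing position under optimal play.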